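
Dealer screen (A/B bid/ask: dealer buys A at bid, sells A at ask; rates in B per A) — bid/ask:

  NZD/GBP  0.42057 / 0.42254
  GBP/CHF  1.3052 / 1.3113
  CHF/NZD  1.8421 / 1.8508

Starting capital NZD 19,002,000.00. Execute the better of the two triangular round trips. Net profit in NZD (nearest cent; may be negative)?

Net profit: NZD 212,446.21

Best loop NZD → GBP → CHF → NZD:
NZD 19,002,000.00 × 0.42057 (sell NZD at bid) = GBP 7,991,671.14
GBP 7,991,671.14 × 1.3052 (sell GBP at bid) = CHF 10,430,729.17
CHF 10,430,729.17 × 1.8421 (sell CHF at bid) = NZD 19,214,446.21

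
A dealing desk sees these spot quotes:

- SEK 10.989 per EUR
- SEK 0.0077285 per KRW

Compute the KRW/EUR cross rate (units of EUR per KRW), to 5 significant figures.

KRW/EUR = 0.00070329

1 KRW × 0.0077285 = 0.0077285 SEK
0.0077285 SEK ÷ 10.989 = 0.000703294 EUR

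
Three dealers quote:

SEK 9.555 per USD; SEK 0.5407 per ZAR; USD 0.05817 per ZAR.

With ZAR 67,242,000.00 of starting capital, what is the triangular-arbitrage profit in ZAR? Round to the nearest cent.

Profitable loop is ZAR → USD → SEK → ZAR:
ZAR 67,242,000.00 × 0.05817 = USD 3,911,467.14
USD 3,911,467.14 × 9.555 = SEK 37,374,068.52
SEK 37,374,068.52 ÷ 0.5407 = ZAR 69,121,635.88
Profit = ZAR 69,121,635.88 − ZAR 67,242,000.00

Profit: ZAR 1,879,635.88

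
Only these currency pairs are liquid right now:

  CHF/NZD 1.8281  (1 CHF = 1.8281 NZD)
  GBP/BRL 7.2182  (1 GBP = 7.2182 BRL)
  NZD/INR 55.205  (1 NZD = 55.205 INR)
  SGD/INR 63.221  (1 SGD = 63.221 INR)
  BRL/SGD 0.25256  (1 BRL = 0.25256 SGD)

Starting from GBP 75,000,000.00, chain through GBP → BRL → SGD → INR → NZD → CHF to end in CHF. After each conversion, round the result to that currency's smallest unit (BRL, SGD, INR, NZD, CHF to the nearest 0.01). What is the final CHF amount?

CHF 85,652,046.01

GBP 75,000,000.00 × 7.2182 = BRL 541,365,000.00
BRL 541,365,000.00 × 0.25256 = SGD 136,727,144.40
SGD 136,727,144.40 × 63.221 = INR 8,644,026,796.11
INR 8,644,026,796.11 ÷ 55.205 = NZD 156,580,505.32
NZD 156,580,505.32 ÷ 1.8281 = CHF 85,652,046.01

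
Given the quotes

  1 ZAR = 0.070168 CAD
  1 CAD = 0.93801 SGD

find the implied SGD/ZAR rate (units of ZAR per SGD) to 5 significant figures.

SGD/ZAR = 15.193

1 SGD ÷ 0.93801 = 1.06609 CAD
1.06609 CAD ÷ 0.070168 = 15.1933 ZAR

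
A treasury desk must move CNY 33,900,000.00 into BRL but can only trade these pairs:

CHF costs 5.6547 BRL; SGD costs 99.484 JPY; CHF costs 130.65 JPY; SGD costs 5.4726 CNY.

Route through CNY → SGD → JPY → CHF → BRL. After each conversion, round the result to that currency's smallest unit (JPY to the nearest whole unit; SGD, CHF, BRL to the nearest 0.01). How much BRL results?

CNY 33,900,000.00 ÷ 5.4726 = SGD 6,194,496.22
SGD 6,194,496.22 × 99.484 = JPY 616,253,262
JPY 616,253,262 ÷ 130.65 = CHF 4,716,825.58
CHF 4,716,825.58 × 5.6547 = BRL 26,672,233.61

BRL 26,672,233.61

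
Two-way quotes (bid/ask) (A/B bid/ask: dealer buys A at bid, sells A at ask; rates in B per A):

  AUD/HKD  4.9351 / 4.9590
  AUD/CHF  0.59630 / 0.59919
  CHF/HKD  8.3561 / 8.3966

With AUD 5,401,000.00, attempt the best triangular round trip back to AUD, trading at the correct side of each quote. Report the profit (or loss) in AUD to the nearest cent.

Net profit: AUD 25,858.61

Best loop AUD → CHF → HKD → AUD:
AUD 5,401,000.00 × 0.59630 (sell AUD at bid) = CHF 3,220,616.30
CHF 3,220,616.30 × 8.3561 (sell CHF at bid) = HKD 26,911,791.86
HKD 26,911,791.86 ÷ 4.9590 (buy AUD at ask) = AUD 5,426,858.61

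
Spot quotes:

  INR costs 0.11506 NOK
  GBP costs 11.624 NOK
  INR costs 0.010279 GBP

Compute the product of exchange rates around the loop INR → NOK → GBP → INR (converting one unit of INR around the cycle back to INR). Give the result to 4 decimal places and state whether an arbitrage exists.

Around INR → NOK → GBP → INR: 1 × 0.11506 ÷ 11.624 ÷ 0.010279 = 0.962981
Product < 1; profitable direction is INR → GBP → NOK → INR.

0.9630 (arbitrage exists)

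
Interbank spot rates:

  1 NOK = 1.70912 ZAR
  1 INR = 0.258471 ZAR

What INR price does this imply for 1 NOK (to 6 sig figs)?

NOK/INR = 6.61242

1 NOK × 1.70912 = 1.70912 ZAR
1.70912 ZAR ÷ 0.258471 = 6.61242 INR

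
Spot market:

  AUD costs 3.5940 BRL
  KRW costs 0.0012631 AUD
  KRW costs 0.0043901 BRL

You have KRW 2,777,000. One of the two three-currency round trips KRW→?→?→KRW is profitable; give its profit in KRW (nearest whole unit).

Profitable loop is KRW → AUD → BRL → KRW:
KRW 2,777,000 × 0.0012631 = AUD 3,507.63
AUD 3,507.63 × 3.5940 = BRL 12,606.42
BRL 12,606.42 ÷ 0.0043901 = KRW 2,871,556
Profit = KRW 2,871,556 − KRW 2,777,000

Profit: KRW 94,556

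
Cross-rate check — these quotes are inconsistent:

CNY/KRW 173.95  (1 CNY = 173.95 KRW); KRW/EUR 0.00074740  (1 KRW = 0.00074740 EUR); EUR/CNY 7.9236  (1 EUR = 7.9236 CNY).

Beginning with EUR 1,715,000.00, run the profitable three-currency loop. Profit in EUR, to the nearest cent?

Profitable loop is EUR → CNY → KRW → EUR:
EUR 1,715,000.00 × 7.9236 = CNY 13,588,974.00
CNY 13,588,974.00 × 173.95 = KRW 2,363,802,027
KRW 2,363,802,027 × 0.00074740 = EUR 1,766,705.64
Profit = EUR 1,766,705.64 − EUR 1,715,000.00

Profit: EUR 51,705.64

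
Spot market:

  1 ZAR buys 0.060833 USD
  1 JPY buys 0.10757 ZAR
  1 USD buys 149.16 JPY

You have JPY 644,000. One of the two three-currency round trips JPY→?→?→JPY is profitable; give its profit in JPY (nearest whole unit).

Profitable loop is JPY → USD → ZAR → JPY:
JPY 644,000 ÷ 149.16 = USD 4,317.51
USD 4,317.51 ÷ 0.060833 = ZAR 70,973.18
ZAR 70,973.18 ÷ 0.10757 = JPY 659,786
Profit = JPY 659,786 − JPY 644,000

Profit: JPY 15,786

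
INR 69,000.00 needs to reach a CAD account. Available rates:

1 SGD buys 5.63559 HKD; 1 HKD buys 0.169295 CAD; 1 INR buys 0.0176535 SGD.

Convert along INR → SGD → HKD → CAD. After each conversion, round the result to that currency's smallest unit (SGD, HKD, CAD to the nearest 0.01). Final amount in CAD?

INR 69,000.00 × 0.0176535 = SGD 1,218.09
SGD 1,218.09 × 5.63559 = HKD 6,864.66
HKD 6,864.66 × 0.169295 = CAD 1,162.15

CAD 1,162.15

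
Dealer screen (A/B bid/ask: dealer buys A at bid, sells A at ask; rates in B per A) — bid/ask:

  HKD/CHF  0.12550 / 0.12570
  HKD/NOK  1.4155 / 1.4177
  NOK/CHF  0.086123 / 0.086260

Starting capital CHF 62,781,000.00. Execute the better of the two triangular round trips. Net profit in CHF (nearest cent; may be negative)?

Net profit: CHF 1,647,520.96

Best loop CHF → NOK → HKD → CHF:
CHF 62,781,000.00 ÷ 0.086260 (buy NOK at ask) = NOK 727,811,268.26
NOK 727,811,268.26 ÷ 1.4177 (buy HKD at ask) = HKD 513,374,669.01
HKD 513,374,669.01 × 0.12550 (sell HKD at bid) = CHF 64,428,520.96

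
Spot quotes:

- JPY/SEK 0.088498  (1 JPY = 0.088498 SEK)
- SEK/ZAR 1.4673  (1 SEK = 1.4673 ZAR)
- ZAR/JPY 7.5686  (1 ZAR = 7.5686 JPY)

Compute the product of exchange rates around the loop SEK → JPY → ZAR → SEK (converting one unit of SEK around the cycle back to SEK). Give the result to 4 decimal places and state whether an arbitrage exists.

Around SEK → JPY → ZAR → SEK: 1 ÷ 0.088498 ÷ 7.5686 ÷ 1.4673 = 1.017495
Product > 1; profitable direction is SEK → JPY → ZAR → SEK.

1.0175 (arbitrage exists)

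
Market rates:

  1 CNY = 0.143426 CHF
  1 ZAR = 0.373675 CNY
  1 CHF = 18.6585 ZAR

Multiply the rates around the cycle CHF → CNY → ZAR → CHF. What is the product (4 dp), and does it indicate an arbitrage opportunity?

1.0000 (no arbitrage)

Around CHF → CNY → ZAR → CHF: 1 ÷ 0.143426 ÷ 0.373675 ÷ 18.6585 = 1.000003
Product ≈ 1 (deviation 0.000%, within rounding noise).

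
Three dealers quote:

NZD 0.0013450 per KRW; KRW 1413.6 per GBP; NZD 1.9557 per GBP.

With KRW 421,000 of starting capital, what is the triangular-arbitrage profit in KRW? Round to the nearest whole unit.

Profitable loop is KRW → GBP → NZD → KRW:
KRW 421,000 ÷ 1413.6 = GBP 297.82
GBP 297.82 × 1.9557 = NZD 582.45
NZD 582.45 ÷ 0.0013450 = KRW 433,047
Profit = KRW 433,047 − KRW 421,000

Profit: KRW 12,047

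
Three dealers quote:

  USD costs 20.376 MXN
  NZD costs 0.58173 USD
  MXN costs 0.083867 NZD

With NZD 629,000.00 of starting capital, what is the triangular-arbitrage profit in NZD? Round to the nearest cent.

Profitable loop is NZD → MXN → USD → NZD:
NZD 629,000.00 ÷ 0.083867 = MXN 7,499,970.19
MXN 7,499,970.19 ÷ 20.376 = USD 368,078.63
USD 368,078.63 ÷ 0.58173 = NZD 632,731.05
Profit = NZD 632,731.05 − NZD 629,000.00

Profit: NZD 3,731.05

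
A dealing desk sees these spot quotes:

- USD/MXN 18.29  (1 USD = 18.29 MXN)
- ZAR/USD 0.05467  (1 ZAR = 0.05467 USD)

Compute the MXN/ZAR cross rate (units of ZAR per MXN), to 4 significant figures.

MXN/ZAR = 1.000

1 MXN ÷ 18.29 = 0.0546747 USD
0.0546747 USD ÷ 0.05467 = 1.00009 ZAR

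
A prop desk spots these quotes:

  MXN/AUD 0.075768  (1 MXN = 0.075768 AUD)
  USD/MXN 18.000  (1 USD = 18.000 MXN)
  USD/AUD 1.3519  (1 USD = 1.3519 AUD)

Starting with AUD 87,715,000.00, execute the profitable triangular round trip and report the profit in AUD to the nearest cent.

Profitable loop is AUD → USD → MXN → AUD:
AUD 87,715,000.00 ÷ 1.3519 = USD 64,882,757.60
USD 64,882,757.60 × 18.000 = MXN 1,167,889,636.81
MXN 1,167,889,636.81 × 0.075768 = AUD 88,488,662.00
Profit = AUD 88,488,662.00 − AUD 87,715,000.00

Profit: AUD 773,662.00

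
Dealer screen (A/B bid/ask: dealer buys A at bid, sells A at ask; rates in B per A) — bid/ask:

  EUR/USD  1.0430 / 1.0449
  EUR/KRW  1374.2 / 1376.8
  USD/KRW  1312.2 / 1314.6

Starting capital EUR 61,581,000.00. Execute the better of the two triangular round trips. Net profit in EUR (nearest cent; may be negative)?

Net profit: EUR 25,753.61

Best loop EUR → KRW → USD → EUR:
EUR 61,581,000.00 × 1374.2 (sell EUR at bid) = KRW 84,624,610,200
KRW 84,624,610,200 ÷ 1314.6 (buy USD at ask) = USD 64,372,896.85
USD 64,372,896.85 ÷ 1.0449 (buy EUR at ask) = EUR 61,606,753.61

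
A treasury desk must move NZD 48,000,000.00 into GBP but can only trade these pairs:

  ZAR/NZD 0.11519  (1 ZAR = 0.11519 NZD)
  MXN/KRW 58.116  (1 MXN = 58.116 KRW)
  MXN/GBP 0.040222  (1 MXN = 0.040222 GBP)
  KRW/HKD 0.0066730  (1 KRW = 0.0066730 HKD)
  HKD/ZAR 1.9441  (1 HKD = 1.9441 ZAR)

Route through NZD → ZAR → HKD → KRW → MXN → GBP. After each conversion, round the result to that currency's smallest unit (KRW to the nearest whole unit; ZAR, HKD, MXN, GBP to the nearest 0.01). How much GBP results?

NZD 48,000,000.00 ÷ 0.11519 = ZAR 416,702,838.79
ZAR 416,702,838.79 ÷ 1.9441 = HKD 214,342,286.30
HKD 214,342,286.30 ÷ 0.0066730 = KRW 32,120,828,158
KRW 32,120,828,158 ÷ 58.116 = MXN 552,701,978.08
MXN 552,701,978.08 × 0.040222 = GBP 22,230,778.96

GBP 22,230,778.96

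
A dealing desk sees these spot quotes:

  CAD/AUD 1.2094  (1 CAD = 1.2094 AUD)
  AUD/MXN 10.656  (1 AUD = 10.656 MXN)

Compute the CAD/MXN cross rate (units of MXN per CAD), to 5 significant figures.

1 CAD × 1.2094 = 1.2094 AUD
1.2094 AUD × 10.656 = 12.8874 MXN

CAD/MXN = 12.887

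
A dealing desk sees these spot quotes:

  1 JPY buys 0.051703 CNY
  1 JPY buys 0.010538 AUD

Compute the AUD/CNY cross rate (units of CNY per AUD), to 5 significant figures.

AUD/CNY = 4.9063

1 AUD ÷ 0.010538 = 94.8947 JPY
94.8947 JPY × 0.051703 = 4.90634 CNY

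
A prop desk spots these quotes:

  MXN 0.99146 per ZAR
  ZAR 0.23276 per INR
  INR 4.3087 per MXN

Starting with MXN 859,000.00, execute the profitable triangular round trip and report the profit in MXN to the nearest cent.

Profitable loop is MXN → ZAR → INR → MXN:
MXN 859,000.00 ÷ 0.99146 = ZAR 866,399.05
ZAR 866,399.05 ÷ 0.23276 = INR 3,722,284.96
INR 3,722,284.96 ÷ 4.3087 = MXN 863,899.78
Profit = MXN 863,899.78 − MXN 859,000.00

Profit: MXN 4,899.78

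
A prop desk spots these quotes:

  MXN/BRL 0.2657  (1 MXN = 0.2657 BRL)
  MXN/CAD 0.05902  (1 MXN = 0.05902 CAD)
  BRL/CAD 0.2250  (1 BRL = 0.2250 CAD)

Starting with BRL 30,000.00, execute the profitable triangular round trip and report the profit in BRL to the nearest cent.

Profitable loop is BRL → CAD → MXN → BRL:
BRL 30,000.00 × 0.2250 = CAD 6,750.00
CAD 6,750.00 ÷ 0.05902 = MXN 114,368.01
MXN 114,368.01 × 0.2657 = BRL 30,387.58
Profit = BRL 30,387.58 − BRL 30,000.00

Profit: BRL 387.58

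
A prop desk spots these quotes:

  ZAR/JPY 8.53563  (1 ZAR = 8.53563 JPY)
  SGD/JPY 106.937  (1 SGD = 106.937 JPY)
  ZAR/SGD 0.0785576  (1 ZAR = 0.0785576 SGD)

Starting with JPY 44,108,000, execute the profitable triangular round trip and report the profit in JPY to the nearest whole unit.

Profit: JPY 708,377

Profitable loop is JPY → SGD → ZAR → JPY:
JPY 44,108,000 ÷ 106.937 = SGD 412,467.15
SGD 412,467.15 ÷ 0.0785576 = ZAR 5,250,506.04
ZAR 5,250,506.04 × 8.53563 = JPY 44,816,377
Profit = JPY 44,816,377 − JPY 44,108,000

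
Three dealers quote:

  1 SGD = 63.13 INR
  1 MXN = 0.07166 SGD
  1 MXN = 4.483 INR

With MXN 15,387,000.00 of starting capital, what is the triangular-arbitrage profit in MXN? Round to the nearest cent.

Profit: MXN 140,366.65

Profitable loop is MXN → SGD → INR → MXN:
MXN 15,387,000.00 × 0.07166 = SGD 1,102,632.42
SGD 1,102,632.42 × 63.13 = INR 69,609,184.67
INR 69,609,184.67 ÷ 4.483 = MXN 15,527,366.65
Profit = MXN 15,527,366.65 − MXN 15,387,000.00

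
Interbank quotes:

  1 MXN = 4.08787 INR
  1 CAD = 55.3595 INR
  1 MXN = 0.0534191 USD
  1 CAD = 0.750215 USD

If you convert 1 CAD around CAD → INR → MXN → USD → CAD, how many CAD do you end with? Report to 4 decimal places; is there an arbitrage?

0.9643 (arbitrage exists)

Around CAD → INR → MXN → USD → CAD: 1 × 55.3595 ÷ 4.08787 × 0.0534191 ÷ 0.750215 = 0.964286
Product < 1; profitable direction is CAD → USD → MXN → INR → CAD.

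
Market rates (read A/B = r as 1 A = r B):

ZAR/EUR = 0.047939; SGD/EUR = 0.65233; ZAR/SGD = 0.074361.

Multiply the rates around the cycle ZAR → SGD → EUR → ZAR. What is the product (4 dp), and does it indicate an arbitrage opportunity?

1.0119 (arbitrage exists)

Around ZAR → SGD → EUR → ZAR: 1 × 0.074361 × 0.65233 ÷ 0.047939 = 1.011867
Product > 1; profitable direction is ZAR → SGD → EUR → ZAR.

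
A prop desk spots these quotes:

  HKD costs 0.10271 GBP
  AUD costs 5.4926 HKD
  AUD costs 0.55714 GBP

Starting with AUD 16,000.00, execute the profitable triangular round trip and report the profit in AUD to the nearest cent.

Profitable loop is AUD → HKD → GBP → AUD:
AUD 16,000.00 × 5.4926 = HKD 87,881.60
HKD 87,881.60 × 0.10271 = GBP 9,026.32
GBP 9,026.32 ÷ 0.55714 = AUD 16,201.17
Profit = AUD 16,201.17 − AUD 16,000.00

Profit: AUD 201.17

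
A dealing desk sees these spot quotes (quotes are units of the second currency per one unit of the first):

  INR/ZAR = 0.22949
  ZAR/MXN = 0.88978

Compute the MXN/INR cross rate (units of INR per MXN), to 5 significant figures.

1 MXN ÷ 0.88978 = 1.12387 ZAR
1.12387 ZAR ÷ 0.22949 = 4.89726 INR

MXN/INR = 4.8973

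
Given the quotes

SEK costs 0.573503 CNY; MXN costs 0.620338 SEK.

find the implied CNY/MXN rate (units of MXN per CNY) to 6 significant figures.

CNY/MXN = 2.81084

1 CNY ÷ 0.573503 = 1.74367 SEK
1.74367 SEK ÷ 0.620338 = 2.81084 MXN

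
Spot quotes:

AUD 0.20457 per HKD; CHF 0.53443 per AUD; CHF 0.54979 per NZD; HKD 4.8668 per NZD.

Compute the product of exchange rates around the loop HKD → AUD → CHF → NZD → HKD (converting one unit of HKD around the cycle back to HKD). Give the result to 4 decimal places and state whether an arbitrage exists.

Around HKD → AUD → CHF → NZD → HKD: 1 × 0.20457 × 0.53443 ÷ 0.54979 × 4.8668 = 0.967786
Product < 1; profitable direction is HKD → NZD → CHF → AUD → HKD.

0.9678 (arbitrage exists)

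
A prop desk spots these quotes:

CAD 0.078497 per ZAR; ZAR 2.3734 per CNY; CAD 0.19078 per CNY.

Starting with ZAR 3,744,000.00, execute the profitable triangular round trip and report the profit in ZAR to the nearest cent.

Profitable loop is ZAR → CNY → CAD → ZAR:
ZAR 3,744,000.00 ÷ 2.3734 = CNY 1,577,483.78
CNY 1,577,483.78 × 0.19078 = CAD 300,952.36
CAD 300,952.36 ÷ 0.078497 = ZAR 3,833,934.49
Profit = ZAR 3,833,934.49 − ZAR 3,744,000.00

Profit: ZAR 89,934.49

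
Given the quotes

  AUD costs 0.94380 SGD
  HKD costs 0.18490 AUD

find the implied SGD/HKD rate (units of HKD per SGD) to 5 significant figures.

1 SGD ÷ 0.94380 = 1.05955 AUD
1.05955 AUD ÷ 0.18490 = 5.73038 HKD

SGD/HKD = 5.7304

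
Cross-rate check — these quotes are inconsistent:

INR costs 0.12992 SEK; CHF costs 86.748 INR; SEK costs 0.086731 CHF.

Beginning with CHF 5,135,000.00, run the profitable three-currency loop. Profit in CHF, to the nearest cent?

Profitable loop is CHF → SEK → INR → CHF:
CHF 5,135,000.00 ÷ 0.086731 = SEK 59,206,050.89
SEK 59,206,050.89 ÷ 0.12992 = INR 455,711,598.62
INR 455,711,598.62 ÷ 86.748 = CHF 5,253,280.75
Profit = CHF 5,253,280.75 − CHF 5,135,000.00

Profit: CHF 118,280.75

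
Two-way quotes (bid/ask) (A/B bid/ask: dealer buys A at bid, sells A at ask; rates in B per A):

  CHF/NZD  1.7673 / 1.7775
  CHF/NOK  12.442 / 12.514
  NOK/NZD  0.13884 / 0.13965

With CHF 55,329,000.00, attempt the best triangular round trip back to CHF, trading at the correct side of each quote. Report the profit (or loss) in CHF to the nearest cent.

Best loop CHF → NZD → NOK → CHF:
CHF 55,329,000.00 × 1.7673 (sell CHF at bid) = NZD 97,782,941.70
NZD 97,782,941.70 ÷ 0.13965 (buy NOK at ask) = NOK 700,200,083.78
NOK 700,200,083.78 ÷ 12.514 (buy CHF at ask) = CHF 55,953,338.96

Net profit: CHF 624,338.96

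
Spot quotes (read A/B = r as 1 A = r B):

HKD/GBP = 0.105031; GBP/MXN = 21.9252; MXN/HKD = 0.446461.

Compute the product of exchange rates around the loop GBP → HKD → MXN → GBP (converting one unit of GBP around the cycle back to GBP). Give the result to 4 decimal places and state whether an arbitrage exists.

Around GBP → HKD → MXN → GBP: 1 ÷ 0.105031 ÷ 0.446461 ÷ 21.9252 = 0.972647
Product < 1; profitable direction is GBP → MXN → HKD → GBP.

0.9726 (arbitrage exists)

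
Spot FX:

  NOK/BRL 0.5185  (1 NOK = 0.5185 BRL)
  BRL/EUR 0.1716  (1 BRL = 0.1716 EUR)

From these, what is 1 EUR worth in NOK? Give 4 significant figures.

1 EUR ÷ 0.1716 = 5.82751 BRL
5.82751 BRL ÷ 0.5185 = 11.2392 NOK

EUR/NOK = 11.24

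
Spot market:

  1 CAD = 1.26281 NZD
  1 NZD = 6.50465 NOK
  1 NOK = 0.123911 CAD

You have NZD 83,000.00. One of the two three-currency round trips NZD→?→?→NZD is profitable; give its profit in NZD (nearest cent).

Profit: NZD 1,479.22

Profitable loop is NZD → NOK → CAD → NZD:
NZD 83,000.00 × 6.50465 = NOK 539,885.95
NOK 539,885.95 × 0.123911 = CAD 66,897.81
CAD 66,897.81 × 1.26281 = NZD 84,479.22
Profit = NZD 84,479.22 − NZD 83,000.00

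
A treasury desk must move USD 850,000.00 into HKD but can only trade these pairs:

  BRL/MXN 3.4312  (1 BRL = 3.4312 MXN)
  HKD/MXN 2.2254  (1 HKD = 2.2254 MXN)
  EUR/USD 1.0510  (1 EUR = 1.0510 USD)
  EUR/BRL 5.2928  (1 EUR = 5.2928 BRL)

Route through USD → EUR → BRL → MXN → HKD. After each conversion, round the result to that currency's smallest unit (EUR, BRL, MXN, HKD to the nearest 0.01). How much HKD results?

HKD 6,599,934.78

USD 850,000.00 ÷ 1.0510 = EUR 808,753.57
EUR 808,753.57 × 5.2928 = BRL 4,280,570.90
BRL 4,280,570.90 × 3.4312 = MXN 14,687,494.87
MXN 14,687,494.87 ÷ 2.2254 = HKD 6,599,934.78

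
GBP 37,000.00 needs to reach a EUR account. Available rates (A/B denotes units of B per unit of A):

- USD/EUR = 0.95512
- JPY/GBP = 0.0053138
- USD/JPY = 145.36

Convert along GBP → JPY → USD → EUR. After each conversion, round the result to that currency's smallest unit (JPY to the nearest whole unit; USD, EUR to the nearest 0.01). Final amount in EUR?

EUR 45,751.94

GBP 37,000.00 ÷ 0.0053138 = JPY 6,963,002
JPY 6,963,002 ÷ 145.36 = USD 47,901.77
USD 47,901.77 × 0.95512 = EUR 45,751.94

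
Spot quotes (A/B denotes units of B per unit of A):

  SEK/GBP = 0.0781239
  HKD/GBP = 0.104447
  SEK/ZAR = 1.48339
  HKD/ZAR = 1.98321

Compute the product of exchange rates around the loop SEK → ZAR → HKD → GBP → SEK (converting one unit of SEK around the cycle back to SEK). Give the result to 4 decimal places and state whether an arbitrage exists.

Around SEK → ZAR → HKD → GBP → SEK: 1 × 1.48339 ÷ 1.98321 × 0.104447 ÷ 0.0781239 = 0.999997
Product ≈ 1 (deviation 0.000%, within rounding noise).

1.0000 (no arbitrage)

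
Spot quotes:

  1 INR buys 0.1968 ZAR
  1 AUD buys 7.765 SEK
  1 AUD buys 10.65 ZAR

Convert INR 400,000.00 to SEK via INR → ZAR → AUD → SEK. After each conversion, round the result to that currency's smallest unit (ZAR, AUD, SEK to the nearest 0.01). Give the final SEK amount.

INR 400,000.00 × 0.1968 = ZAR 78,720.00
ZAR 78,720.00 ÷ 10.65 = AUD 7,391.55
AUD 7,391.55 × 7.765 = SEK 57,395.39

SEK 57,395.39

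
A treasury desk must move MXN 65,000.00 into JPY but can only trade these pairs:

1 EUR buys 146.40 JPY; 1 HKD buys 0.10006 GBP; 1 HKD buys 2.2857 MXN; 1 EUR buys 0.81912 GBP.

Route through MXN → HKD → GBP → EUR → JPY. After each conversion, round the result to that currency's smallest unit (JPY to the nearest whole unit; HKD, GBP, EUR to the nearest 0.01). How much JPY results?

MXN 65,000.00 ÷ 2.2857 = HKD 28,437.68
HKD 28,437.68 × 0.10006 = GBP 2,845.47
GBP 2,845.47 ÷ 0.81912 = EUR 3,473.81
EUR 3,473.81 × 146.40 = JPY 508,566

JPY 508,566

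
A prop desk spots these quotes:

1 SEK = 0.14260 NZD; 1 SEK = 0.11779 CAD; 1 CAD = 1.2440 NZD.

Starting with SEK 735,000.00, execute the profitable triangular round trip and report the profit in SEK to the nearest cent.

Profitable loop is SEK → CAD → NZD → SEK:
SEK 735,000.00 × 0.11779 = CAD 86,575.65
CAD 86,575.65 × 1.2440 = NZD 107,700.11
NZD 107,700.11 ÷ 0.14260 = SEK 755,260.23
Profit = SEK 755,260.23 − SEK 735,000.00

Profit: SEK 20,260.23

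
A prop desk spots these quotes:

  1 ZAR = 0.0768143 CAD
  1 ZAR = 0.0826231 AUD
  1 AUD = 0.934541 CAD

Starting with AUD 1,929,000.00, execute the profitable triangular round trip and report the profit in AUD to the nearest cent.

Profitable loop is AUD → CAD → ZAR → AUD:
AUD 1,929,000.00 × 0.934541 = CAD 1,802,729.59
CAD 1,802,729.59 ÷ 0.0768143 = ZAR 23,468,671.71
ZAR 23,468,671.71 × 0.0826231 = AUD 1,939,054.41
Profit = AUD 1,939,054.41 − AUD 1,929,000.00

Profit: AUD 10,054.41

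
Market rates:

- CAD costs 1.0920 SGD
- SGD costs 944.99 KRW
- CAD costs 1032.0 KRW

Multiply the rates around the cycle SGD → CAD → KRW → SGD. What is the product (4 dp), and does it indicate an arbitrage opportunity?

Around SGD → CAD → KRW → SGD: 1 ÷ 1.0920 × 1032.0 ÷ 944.99 = 1.000069
Product ≈ 1 (deviation 0.007%, within rounding noise).

1.0001 (no arbitrage)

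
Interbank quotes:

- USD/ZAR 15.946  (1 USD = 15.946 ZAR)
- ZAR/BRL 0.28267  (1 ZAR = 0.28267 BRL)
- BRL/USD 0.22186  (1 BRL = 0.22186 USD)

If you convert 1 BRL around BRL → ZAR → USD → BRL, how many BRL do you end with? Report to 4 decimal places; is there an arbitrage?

Around BRL → ZAR → USD → BRL: 1 ÷ 0.28267 ÷ 15.946 ÷ 0.22186 = 0.999976
Product ≈ 1 (deviation 0.002%, within rounding noise).

1.0000 (no arbitrage)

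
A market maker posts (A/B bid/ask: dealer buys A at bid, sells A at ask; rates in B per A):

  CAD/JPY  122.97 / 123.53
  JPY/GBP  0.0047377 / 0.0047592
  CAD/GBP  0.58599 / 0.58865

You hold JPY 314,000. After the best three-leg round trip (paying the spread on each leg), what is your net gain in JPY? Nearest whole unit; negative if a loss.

Best loop JPY → CAD → GBP → JPY:
JPY 314,000 ÷ 123.53 (buy CAD at ask) = CAD 2,541.89
CAD 2,541.89 × 0.58599 (sell CAD at bid) = GBP 1,489.52
GBP 1,489.52 ÷ 0.0047592 (buy JPY at ask) = JPY 312,978

Net result: JPY -1,022 (no profitable arbitrage after spreads)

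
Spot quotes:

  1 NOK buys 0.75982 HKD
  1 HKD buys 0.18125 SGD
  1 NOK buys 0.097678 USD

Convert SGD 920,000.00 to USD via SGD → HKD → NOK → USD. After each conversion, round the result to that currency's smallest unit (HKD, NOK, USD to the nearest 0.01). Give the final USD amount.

SGD 920,000.00 ÷ 0.18125 = HKD 5,075,862.07
HKD 5,075,862.07 ÷ 0.75982 = NOK 6,680,348.07
NOK 6,680,348.07 × 0.097678 = USD 652,523.04

USD 652,523.04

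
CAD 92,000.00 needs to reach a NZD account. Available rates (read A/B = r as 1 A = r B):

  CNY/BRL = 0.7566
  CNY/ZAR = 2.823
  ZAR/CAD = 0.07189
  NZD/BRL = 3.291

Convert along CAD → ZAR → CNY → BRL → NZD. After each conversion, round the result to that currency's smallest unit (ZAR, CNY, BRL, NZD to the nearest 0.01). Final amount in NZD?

NZD 104,219.00

CAD 92,000.00 ÷ 0.07189 = ZAR 1,279,732.93
ZAR 1,279,732.93 ÷ 2.823 = CNY 453,323.74
CNY 453,323.74 × 0.7566 = BRL 342,984.74
BRL 342,984.74 ÷ 3.291 = NZD 104,219.00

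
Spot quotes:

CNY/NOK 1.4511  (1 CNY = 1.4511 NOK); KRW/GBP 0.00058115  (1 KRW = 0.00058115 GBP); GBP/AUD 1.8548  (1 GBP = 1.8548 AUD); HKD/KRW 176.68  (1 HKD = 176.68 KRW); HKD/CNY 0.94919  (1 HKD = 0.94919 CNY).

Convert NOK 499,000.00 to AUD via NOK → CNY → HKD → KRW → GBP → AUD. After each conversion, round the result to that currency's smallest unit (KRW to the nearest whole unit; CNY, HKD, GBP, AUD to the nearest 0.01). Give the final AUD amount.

AUD 68,995.81

NOK 499,000.00 ÷ 1.4511 = CNY 343,877.06
CNY 343,877.06 ÷ 0.94919 = HKD 362,284.75
HKD 362,284.75 × 176.68 = KRW 64,008,470
KRW 64,008,470 × 0.00058115 = GBP 37,198.52
GBP 37,198.52 × 1.8548 = AUD 68,995.81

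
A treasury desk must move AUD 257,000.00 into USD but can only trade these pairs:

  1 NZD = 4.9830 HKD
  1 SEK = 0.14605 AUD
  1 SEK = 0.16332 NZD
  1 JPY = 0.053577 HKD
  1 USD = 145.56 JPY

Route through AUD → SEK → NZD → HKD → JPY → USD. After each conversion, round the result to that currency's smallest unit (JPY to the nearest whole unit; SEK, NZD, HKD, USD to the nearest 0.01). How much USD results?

USD 183,629.05

AUD 257,000.00 ÷ 0.14605 = SEK 1,759,671.35
SEK 1,759,671.35 × 0.16332 = NZD 287,389.52
NZD 287,389.52 × 4.9830 = HKD 1,432,061.98
HKD 1,432,061.98 ÷ 0.053577 = JPY 26,729,044
JPY 26,729,044 ÷ 145.56 = USD 183,629.05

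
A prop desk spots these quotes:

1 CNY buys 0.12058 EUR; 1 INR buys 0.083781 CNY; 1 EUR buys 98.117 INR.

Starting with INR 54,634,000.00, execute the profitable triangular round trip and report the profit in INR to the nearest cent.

Profit: INR 484,567.02

Profitable loop is INR → EUR → CNY → INR:
INR 54,634,000.00 ÷ 98.117 = EUR 556,825.02
EUR 556,825.02 ÷ 0.12058 = CNY 4,617,888.66
CNY 4,617,888.66 ÷ 0.083781 = INR 55,118,567.02
Profit = INR 55,118,567.02 − INR 54,634,000.00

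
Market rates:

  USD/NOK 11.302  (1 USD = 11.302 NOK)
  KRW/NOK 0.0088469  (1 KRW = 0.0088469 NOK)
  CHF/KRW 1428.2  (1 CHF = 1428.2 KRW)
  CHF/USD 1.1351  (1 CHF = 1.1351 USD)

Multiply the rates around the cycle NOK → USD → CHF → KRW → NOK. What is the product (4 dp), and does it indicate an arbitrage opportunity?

0.9849 (arbitrage exists)

Around NOK → USD → CHF → KRW → NOK: 1 ÷ 11.302 ÷ 1.1351 × 1428.2 × 0.0088469 = 0.984897
Product < 1; profitable direction is NOK → KRW → CHF → USD → NOK.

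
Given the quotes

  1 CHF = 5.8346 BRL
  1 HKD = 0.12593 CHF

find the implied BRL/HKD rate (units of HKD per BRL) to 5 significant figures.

1 BRL ÷ 5.8346 = 0.171391 CHF
0.171391 CHF ÷ 0.12593 = 1.361 HKD

BRL/HKD = 1.3610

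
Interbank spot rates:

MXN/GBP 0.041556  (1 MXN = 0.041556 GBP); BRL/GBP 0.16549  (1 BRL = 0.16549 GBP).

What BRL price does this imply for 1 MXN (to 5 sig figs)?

1 MXN × 0.041556 = 0.041556 GBP
0.041556 GBP ÷ 0.16549 = 0.251109 BRL

MXN/BRL = 0.25111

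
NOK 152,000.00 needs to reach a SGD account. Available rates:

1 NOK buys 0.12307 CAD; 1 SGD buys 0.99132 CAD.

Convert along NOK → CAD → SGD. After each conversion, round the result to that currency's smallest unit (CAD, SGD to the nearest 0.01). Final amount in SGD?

NOK 152,000.00 × 0.12307 = CAD 18,706.64
CAD 18,706.64 ÷ 0.99132 = SGD 18,870.44

SGD 18,870.44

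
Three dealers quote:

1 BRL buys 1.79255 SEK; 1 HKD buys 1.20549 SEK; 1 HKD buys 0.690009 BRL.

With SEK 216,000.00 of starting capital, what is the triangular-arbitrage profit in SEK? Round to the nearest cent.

Profit: SEK 5,623.69

Profitable loop is SEK → HKD → BRL → SEK:
SEK 216,000.00 ÷ 1.20549 = HKD 179,180.25
HKD 179,180.25 × 0.690009 = BRL 123,635.99
BRL 123,635.99 × 1.79255 = SEK 221,623.69
Profit = SEK 221,623.69 − SEK 216,000.00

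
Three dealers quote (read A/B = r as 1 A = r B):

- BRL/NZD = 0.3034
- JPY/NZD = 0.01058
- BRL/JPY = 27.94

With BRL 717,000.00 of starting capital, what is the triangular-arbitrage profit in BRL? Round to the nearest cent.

Profitable loop is BRL → NZD → JPY → BRL:
BRL 717,000.00 × 0.3034 = NZD 217,537.80
NZD 217,537.80 ÷ 0.01058 = JPY 20,561,229
JPY 20,561,229 ÷ 27.94 = BRL 735,906.54
Profit = BRL 735,906.54 − BRL 717,000.00

Profit: BRL 18,906.54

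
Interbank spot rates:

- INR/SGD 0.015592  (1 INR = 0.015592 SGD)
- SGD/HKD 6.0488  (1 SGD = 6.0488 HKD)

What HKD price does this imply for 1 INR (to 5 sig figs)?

1 INR × 0.015592 = 0.015592 SGD
0.015592 SGD × 6.0488 = 0.0943129 HKD

INR/HKD = 0.094313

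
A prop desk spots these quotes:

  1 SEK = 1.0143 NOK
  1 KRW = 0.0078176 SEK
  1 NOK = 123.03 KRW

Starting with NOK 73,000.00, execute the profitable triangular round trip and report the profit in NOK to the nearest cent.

Profitable loop is NOK → SEK → KRW → NOK:
NOK 73,000.00 ÷ 1.0143 = SEK 71,970.82
SEK 71,970.82 ÷ 0.0078176 = KRW 9,206,255
KRW 9,206,255 ÷ 123.03 = NOK 74,829.35
Profit = NOK 74,829.35 − NOK 73,000.00

Profit: NOK 1,829.35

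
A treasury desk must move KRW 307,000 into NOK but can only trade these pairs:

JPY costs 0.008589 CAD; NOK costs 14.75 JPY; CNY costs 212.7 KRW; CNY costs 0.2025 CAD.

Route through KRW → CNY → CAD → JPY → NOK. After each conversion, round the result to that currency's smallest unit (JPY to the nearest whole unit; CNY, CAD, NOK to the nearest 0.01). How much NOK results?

KRW 307,000 ÷ 212.7 = CNY 1,443.35
CNY 1,443.35 × 0.2025 = CAD 292.28
CAD 292.28 ÷ 0.008589 = JPY 34,030
JPY 34,030 ÷ 14.75 = NOK 2,307.12

NOK 2,307.12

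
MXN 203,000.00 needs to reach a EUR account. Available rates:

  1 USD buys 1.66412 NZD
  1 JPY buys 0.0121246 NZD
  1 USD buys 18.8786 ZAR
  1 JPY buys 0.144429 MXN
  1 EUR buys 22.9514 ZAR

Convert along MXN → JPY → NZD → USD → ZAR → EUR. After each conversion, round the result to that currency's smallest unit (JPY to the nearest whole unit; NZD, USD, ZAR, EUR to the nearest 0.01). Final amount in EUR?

MXN 203,000.00 ÷ 0.144429 = JPY 1,405,535
JPY 1,405,535 × 0.0121246 = NZD 17,041.55
NZD 17,041.55 ÷ 1.66412 = USD 10,240.58
USD 10,240.58 × 18.8786 = ZAR 193,327.81
ZAR 193,327.81 ÷ 22.9514 = EUR 8,423.36

EUR 8,423.36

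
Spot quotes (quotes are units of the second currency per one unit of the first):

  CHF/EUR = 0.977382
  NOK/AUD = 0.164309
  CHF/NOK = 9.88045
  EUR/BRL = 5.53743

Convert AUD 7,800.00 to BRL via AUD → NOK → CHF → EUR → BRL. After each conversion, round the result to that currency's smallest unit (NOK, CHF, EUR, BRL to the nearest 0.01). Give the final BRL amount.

AUD 7,800.00 ÷ 0.164309 = NOK 47,471.53
NOK 47,471.53 ÷ 9.88045 = CHF 4,804.59
CHF 4,804.59 × 0.977382 = EUR 4,695.92
EUR 4,695.92 × 5.53743 = BRL 26,003.33

BRL 26,003.33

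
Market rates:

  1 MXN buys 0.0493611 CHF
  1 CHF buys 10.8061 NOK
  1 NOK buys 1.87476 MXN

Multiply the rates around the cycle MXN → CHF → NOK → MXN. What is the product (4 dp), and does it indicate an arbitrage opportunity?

1.0000 (no arbitrage)

Around MXN → CHF → NOK → MXN: 1 × 0.0493611 × 10.8061 × 1.87476 = 0.999999
Product ≈ 1 (deviation 0.000%, within rounding noise).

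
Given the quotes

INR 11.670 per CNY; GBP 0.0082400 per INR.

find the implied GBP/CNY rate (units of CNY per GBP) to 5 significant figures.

GBP/CNY = 10.399

1 GBP ÷ 0.0082400 = 121.359 INR
121.359 INR ÷ 11.670 = 10.3992 CNY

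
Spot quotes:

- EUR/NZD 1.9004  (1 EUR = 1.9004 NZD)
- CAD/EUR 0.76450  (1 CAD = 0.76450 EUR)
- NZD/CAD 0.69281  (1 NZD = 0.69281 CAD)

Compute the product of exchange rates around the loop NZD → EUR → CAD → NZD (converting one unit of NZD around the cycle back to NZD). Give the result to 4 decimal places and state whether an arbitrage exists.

Around NZD → EUR → CAD → NZD: 1 ÷ 1.9004 ÷ 0.76450 ÷ 0.69281 = 0.993490
Product < 1; profitable direction is NZD → CAD → EUR → NZD.

0.9935 (arbitrage exists)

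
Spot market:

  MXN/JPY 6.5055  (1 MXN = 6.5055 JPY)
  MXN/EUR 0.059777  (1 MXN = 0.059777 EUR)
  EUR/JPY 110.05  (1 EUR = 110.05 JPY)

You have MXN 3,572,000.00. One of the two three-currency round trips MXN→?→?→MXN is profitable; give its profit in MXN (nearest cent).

Profit: MXN 40,059.80

Profitable loop is MXN → EUR → JPY → MXN:
MXN 3,572,000.00 × 0.059777 = EUR 213,523.44
EUR 213,523.44 × 110.05 = JPY 23,498,255
JPY 23,498,255 ÷ 6.5055 = MXN 3,612,059.80
Profit = MXN 3,612,059.80 − MXN 3,572,000.00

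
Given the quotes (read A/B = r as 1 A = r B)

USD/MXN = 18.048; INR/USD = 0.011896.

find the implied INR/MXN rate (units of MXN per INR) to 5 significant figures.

INR/MXN = 0.21470

1 INR × 0.011896 = 0.011896 USD
0.011896 USD × 18.048 = 0.214699 MXN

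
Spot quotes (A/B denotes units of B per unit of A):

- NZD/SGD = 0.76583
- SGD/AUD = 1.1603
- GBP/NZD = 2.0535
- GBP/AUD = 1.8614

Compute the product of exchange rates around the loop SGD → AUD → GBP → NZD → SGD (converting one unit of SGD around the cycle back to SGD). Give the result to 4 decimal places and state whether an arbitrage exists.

Around SGD → AUD → GBP → NZD → SGD: 1 × 1.1603 ÷ 1.8614 × 2.0535 × 0.76583 = 0.980297
Product < 1; profitable direction is SGD → NZD → GBP → AUD → SGD.

0.9803 (arbitrage exists)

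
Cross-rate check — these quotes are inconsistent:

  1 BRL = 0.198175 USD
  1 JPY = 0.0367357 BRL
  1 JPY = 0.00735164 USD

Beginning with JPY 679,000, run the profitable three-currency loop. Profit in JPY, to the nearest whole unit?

Profit: JPY 6,673

Profitable loop is JPY → USD → BRL → JPY:
JPY 679,000 × 0.00735164 = USD 4,991.76
USD 4,991.76 ÷ 0.198175 = BRL 25,188.66
BRL 25,188.66 ÷ 0.0367357 = JPY 685,673
Profit = JPY 685,673 − JPY 679,000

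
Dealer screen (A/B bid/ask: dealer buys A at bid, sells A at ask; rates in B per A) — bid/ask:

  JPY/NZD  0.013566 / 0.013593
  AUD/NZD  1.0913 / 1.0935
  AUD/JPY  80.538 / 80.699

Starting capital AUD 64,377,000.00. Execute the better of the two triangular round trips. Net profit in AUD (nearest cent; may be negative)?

Best loop AUD → JPY → NZD → AUD:
AUD 64,377,000.00 × 80.538 (sell AUD at bid) = JPY 5,184,794,826
JPY 5,184,794,826 × 0.013566 (sell JPY at bid) = NZD 70,336,926.61
NZD 70,336,926.61 ÷ 1.0935 (buy AUD at ask) = AUD 64,322,749.53

Net result: AUD -54,250.47 (no profitable arbitrage after spreads)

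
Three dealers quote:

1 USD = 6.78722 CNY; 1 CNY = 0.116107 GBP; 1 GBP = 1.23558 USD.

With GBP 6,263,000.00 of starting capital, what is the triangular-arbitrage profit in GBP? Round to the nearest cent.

Profit: GBP 169,224.76

Profitable loop is GBP → CNY → USD → GBP:
GBP 6,263,000.00 ÷ 0.116107 = CNY 53,941,622.81
CNY 53,941,622.81 ÷ 6.78722 = USD 7,947,528.27
USD 7,947,528.27 ÷ 1.23558 = GBP 6,432,224.76
Profit = GBP 6,432,224.76 − GBP 6,263,000.00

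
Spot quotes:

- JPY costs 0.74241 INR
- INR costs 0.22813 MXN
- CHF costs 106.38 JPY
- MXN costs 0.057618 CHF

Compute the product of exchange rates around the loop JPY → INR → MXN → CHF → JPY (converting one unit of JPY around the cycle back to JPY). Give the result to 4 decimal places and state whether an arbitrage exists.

Around JPY → INR → MXN → CHF → JPY: 1 × 0.74241 × 0.22813 × 0.057618 × 106.38 = 1.038112
Product > 1; profitable direction is JPY → INR → MXN → CHF → JPY.

1.0381 (arbitrage exists)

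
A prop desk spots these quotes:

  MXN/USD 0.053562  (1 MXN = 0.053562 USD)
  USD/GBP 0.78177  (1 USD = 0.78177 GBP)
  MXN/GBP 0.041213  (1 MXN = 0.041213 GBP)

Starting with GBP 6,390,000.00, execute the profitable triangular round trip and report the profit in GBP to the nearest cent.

Profitable loop is GBP → MXN → USD → GBP:
GBP 6,390,000.00 ÷ 0.041213 = MXN 155,048,164.41
MXN 155,048,164.41 × 0.053562 = USD 8,304,689.78
USD 8,304,689.78 × 0.78177 = GBP 6,492,357.33
Profit = GBP 6,492,357.33 − GBP 6,390,000.00

Profit: GBP 102,357.33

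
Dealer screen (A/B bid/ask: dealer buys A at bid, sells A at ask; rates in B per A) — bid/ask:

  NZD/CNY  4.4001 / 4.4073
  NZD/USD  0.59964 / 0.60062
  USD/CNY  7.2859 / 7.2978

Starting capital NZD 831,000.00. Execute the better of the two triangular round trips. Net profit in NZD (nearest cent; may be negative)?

Net profit: NZD 3,203.15

Best loop NZD → CNY → USD → NZD:
NZD 831,000.00 × 4.4001 (sell NZD at bid) = CNY 3,656,483.10
CNY 3,656,483.10 ÷ 7.2978 (buy USD at ask) = USD 501,039.09
USD 501,039.09 ÷ 0.60062 (buy NZD at ask) = NZD 834,203.15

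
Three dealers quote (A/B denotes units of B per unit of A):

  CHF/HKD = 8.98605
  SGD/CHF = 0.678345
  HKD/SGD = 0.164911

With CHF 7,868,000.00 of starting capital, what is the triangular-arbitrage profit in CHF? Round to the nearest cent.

Profitable loop is CHF → HKD → SGD → CHF:
CHF 7,868,000.00 × 8.98605 = HKD 70,702,241.40
HKD 70,702,241.40 × 0.164911 = SGD 11,659,577.33
SGD 11,659,577.33 × 0.678345 = CHF 7,909,215.98
Profit = CHF 7,909,215.98 − CHF 7,868,000.00

Profit: CHF 41,215.98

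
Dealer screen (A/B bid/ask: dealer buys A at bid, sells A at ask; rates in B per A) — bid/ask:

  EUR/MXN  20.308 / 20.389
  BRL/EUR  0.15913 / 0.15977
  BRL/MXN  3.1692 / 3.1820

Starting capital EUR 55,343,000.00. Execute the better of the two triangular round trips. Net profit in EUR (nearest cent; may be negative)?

Best loop EUR → MXN → BRL → EUR:
EUR 55,343,000.00 × 20.308 (sell EUR at bid) = MXN 1,123,905,644.00
MXN 1,123,905,644.00 ÷ 3.1820 (buy BRL at ask) = BRL 353,207,304.84
BRL 353,207,304.84 × 0.15913 (sell BRL at bid) = EUR 56,205,878.42

Net profit: EUR 862,878.42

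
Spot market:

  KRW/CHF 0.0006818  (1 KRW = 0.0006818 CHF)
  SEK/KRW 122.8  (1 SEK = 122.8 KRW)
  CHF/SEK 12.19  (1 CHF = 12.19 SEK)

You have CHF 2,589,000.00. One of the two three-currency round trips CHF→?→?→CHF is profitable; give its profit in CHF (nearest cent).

Profitable loop is CHF → SEK → KRW → CHF:
CHF 2,589,000.00 × 12.19 = SEK 31,559,910.00
SEK 31,559,910.00 × 122.8 = KRW 3,875,556,948
KRW 3,875,556,948 × 0.0006818 = CHF 2,642,354.73
Profit = CHF 2,642,354.73 − CHF 2,589,000.00

Profit: CHF 53,354.73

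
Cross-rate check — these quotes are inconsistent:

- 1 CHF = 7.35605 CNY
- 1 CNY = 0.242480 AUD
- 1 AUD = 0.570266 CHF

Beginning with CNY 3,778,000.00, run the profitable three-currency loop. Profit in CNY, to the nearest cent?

Profitable loop is CNY → AUD → CHF → CNY:
CNY 3,778,000.00 × 0.242480 = AUD 916,089.44
AUD 916,089.44 × 0.570266 = CHF 522,414.66
CHF 522,414.66 × 7.35605 = CNY 3,842,908.36
Profit = CNY 3,842,908.36 − CNY 3,778,000.00

Profit: CNY 64,908.36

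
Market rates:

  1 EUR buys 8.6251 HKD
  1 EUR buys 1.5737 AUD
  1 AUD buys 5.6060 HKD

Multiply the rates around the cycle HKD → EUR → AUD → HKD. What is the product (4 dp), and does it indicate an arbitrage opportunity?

Around HKD → EUR → AUD → HKD: 1 ÷ 8.6251 × 1.5737 × 5.6060 = 1.022848
Product > 1; profitable direction is HKD → EUR → AUD → HKD.

1.0228 (arbitrage exists)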